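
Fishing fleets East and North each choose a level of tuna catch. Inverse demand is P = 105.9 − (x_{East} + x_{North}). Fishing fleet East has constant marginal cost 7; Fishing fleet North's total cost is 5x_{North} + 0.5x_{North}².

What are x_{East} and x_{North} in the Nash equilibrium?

39.16, 20.58

Fishing fleet East's profit: π = x_{East}(105.9 − (x_{East} + x_{North})) − 7x_{East}.
∂π/∂x_{East} = 98.9 − 2x_{East} − x_{North} = 0, so x_{East} = 49.45 − 0.5x_{North}.
For North: ∂π/∂x_{North} = 100.9 − 3x_{North} − x_{East} = 0 ⇒ x_{North} = 1009/30 − (1/3)x_{East}.
Solving the two reaction functions simultaneously: (1 − (−0.5)(−1/3))x_{East} = 49.45 − 0.5·(1009/30), so (5/6)x_{East} = 979/30 and x_{East} = 39.16.
Then x_{North} = 1009/30 − (1/3)·39.16 = 20.58.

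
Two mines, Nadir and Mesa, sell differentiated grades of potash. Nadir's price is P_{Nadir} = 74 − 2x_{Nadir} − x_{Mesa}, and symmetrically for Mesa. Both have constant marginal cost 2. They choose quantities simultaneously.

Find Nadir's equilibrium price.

30.8

Mine Nadir's profit: π = x_{Nadir}(74 − 2x_{Nadir} − x_{Mesa}) − 2x_{Nadir}.
∂π/∂x_{Nadir} = 72 − 4x_{Nadir} − x_{Mesa} = 0 ⇒ x_{Nadir} = 18 − 0.25x_{Mesa}.
Setting x_{Nadir} = x_{Mesa} in the reaction function: x_{Nadir} = 18 − 0.25x_{Nadir}, so x_{Nadir} = 18 / 1.25 = 14.4.
P_{Nadir} = 74 − 2·14.4 − 14.4 = 30.8.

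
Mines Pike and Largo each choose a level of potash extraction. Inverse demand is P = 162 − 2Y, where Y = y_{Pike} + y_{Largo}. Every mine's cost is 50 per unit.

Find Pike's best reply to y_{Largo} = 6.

Mine Pike's profit: π = y_{Pike}(162 − 2(y_{Pike} + y_{Largo})) − 50y_{Pike}.
∂π/∂y_{Pike} = 112 − 4y_{Pike} − 2y_{Largo} = 0, so y_{Pike} = 28 − 0.5y_{Largo}.
At y_{Largo} = 6: y_{Pike} = 28 − 0.5·6 = 25.

25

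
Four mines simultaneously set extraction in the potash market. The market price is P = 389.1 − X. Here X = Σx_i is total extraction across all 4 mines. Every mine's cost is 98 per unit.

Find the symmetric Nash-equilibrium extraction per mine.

58.22

A representative mine's profit is π_i = x_i(389.1 − X) − 98x_i, with X = x_i + Σ_{j≠i} x_j.
First-order condition: 291.1 − 2x_i − Σ_{j≠i} x_j = 0.
Imposing symmetry (x_j = x for all j) turns Σ_{j≠i} x_j into 3x, so 291.1 = 5x and x = 58.22.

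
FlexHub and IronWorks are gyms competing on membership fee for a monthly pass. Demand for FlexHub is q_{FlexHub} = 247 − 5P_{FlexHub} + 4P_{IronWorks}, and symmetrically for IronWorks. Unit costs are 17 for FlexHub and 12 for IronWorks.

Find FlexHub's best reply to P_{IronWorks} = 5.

FlexHub's profit: π = (P_{FlexHub} − 17)(247 − 5P_{FlexHub} + 4P_{IronWorks}).
∂π/∂P_{FlexHub} = 332 − 10P_{FlexHub} + 4P_{IronWorks} = 0 ⇒ P_{FlexHub} = 33.2 + 0.4P_{IronWorks}.
At P_{IronWorks} = 5: P_{FlexHub} = 33.2 + 0.4·5 = 35.2.

35.2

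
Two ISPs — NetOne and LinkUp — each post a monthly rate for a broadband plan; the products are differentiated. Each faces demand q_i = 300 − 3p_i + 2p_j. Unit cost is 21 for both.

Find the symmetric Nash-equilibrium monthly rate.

90.75

NetOne's profit: π = (p_{NetOne} − 21)(300 − 3p_{NetOne} + 2p_{LinkUp}).
∂π/∂p_{NetOne} = 363 − 6p_{NetOne} + 2p_{LinkUp} = 0 ⇒ p_{NetOne} = 60.5 + (1/3)p_{LinkUp}.
The game is symmetric, so in equilibrium p_{LinkUp} = p_{NetOne}: the reaction function gives (2/3)p_{NetOne} = 60.5, hence p_{NetOne} = 90.75.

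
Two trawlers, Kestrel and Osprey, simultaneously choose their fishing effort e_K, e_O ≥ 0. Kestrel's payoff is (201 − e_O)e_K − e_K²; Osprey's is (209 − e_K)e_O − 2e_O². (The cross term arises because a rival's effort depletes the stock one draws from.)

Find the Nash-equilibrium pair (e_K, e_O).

85, 31

Expanding Kestrel's payoff: 201e_K − e_Oe_K − e_K².
∂π/∂e_K = 201 − e_O − 2e_K = 0, so e_K = 100.5 − 0.5e_O.
Likewise for Osprey: e_O = 52.25 − 0.25e_K.
Plugging e_O into Kestrel's best response: e_K = 100.5 − 0.5(52.25 − 0.25e_K) ⇒ 0.875e_K = 74.375, so e_K = 85.
Then e_O = 52.25 − 0.25·85 = 31.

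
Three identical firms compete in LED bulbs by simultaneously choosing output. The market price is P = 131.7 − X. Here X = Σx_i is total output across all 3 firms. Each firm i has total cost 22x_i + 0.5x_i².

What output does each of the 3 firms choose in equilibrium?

21.94

A representative firm's profit is π_i = x_i(131.7 − X) − 22x_i − 0.5x_i², with X = x_i + Σ_{j≠i} x_j.
First-order condition: 109.7 − 3x_i − Σ_{j≠i} x_j = 0.
Imposing symmetry (x_j = x for all j) turns Σ_{j≠i} x_j into 2x, so 109.7 = 5x and x = 21.94.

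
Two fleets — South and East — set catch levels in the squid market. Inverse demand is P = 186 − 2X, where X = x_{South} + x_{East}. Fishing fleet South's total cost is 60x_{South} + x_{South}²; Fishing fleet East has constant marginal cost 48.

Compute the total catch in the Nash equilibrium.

40.2

Fishing fleet South's profit: π = x_{South}(186 − 2(x_{South} + x_{East})) − 60x_{South} − x_{South}².
∂π/∂x_{South} = 126 − 6x_{South} − 2x_{East} = 0, so x_{South} = 21 − (1/3)x_{East}.
For East: ∂π/∂x_{East} = 138 − 4x_{East} − 2x_{South} = 0 ⇒ x_{East} = 34.5 − 0.5x_{South}.
Plugging x_{East} into South's best response: x_{South} = 21 − (1/3)(34.5 − 0.5x_{South}) ⇒ (5/6)x_{South} = 9.5, so x_{South} = 11.4.
Then x_{East} = 34.5 − 0.5·11.4 = 28.8.
Total catch: 11.4 + 28.8 = 40.2.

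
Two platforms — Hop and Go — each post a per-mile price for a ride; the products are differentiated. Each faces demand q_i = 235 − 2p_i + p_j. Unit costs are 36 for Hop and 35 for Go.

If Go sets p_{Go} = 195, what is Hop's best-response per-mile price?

125.5

Hop's profit: π = (p_{Hop} − 36)(235 − 2p_{Hop} + p_{Go}).
∂π/∂p_{Hop} = 307 − 4p_{Hop} + p_{Go} = 0 ⇒ p_{Hop} = 76.75 + 0.25p_{Go}.
At p_{Go} = 195: p_{Hop} = 76.75 + 0.25·195 = 125.5.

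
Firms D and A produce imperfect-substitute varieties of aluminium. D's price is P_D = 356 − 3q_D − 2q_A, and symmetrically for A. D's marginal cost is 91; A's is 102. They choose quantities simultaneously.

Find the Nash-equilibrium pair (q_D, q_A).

Firm D's profit: π = q_D(356 − 3q_D − 2q_A) − 91q_D.
∂π/∂q_D = 265 − 6q_D − 2q_A = 0 ⇒ q_D = 265/6 − (1/3)q_A.
Similarly q_A = 127/3 − (1/3)q_D.
Plugging q_A into D's best response: q_D = 265/6 − (1/3)(127/3 − (1/3)q_D) ⇒ (8/9)q_D = 541/18, so q_D = 33.8125.
Then q_A = 127/3 − (1/3)·33.8125 = 31.0625.

33.8125, 31.0625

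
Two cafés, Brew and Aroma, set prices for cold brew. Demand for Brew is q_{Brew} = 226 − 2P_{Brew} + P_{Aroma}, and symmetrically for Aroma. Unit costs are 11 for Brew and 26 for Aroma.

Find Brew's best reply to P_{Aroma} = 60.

77

Brew's profit: π = (P_{Brew} − 11)(226 − 2P_{Brew} + P_{Aroma}).
∂π/∂P_{Brew} = 248 − 4P_{Brew} + P_{Aroma} = 0 ⇒ P_{Brew} = 62 + 0.25P_{Aroma}.
At P_{Aroma} = 60: P_{Brew} = 62 + 0.25·60 = 77.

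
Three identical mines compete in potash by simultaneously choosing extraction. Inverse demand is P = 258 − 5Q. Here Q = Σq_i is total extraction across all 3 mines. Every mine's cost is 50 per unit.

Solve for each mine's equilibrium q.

A representative mine's profit is π_i = q_i(258 − 5Q) − 50q_i, with Q = q_i + Σ_{j≠i} q_j.
First-order condition: 208 − 10q_i − 5Σ_{j≠i} q_j = 0.
In a symmetric equilibrium every mine chooses the same q, so Σ_{j≠i} q_j = 2q. The condition becomes 208 − 20q = 0, giving q = 208/20 = 10.4.

10.4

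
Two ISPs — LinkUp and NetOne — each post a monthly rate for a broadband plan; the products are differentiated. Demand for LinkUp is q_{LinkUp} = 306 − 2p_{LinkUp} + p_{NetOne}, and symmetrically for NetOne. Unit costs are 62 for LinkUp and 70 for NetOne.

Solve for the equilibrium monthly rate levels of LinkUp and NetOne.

144.4, 147.6

LinkUp's profit: π = (p_{LinkUp} − 62)(306 − 2p_{LinkUp} + p_{NetOne}).
∂π/∂p_{LinkUp} = 430 − 4p_{LinkUp} + p_{NetOne} = 0 ⇒ p_{LinkUp} = 107.5 + 0.25p_{NetOne}.
Similarly p_{NetOne} = 111.5 + 0.25p_{LinkUp}.
Plugging p_{NetOne} into LinkUp's best response: p_{LinkUp} = 107.5 + 0.25(111.5 + 0.25p_{LinkUp}) ⇒ 0.9375p_{LinkUp} = 135.375, so p_{LinkUp} = 144.4.
Then p_{NetOne} = 111.5 + 0.25·144.4 = 147.6.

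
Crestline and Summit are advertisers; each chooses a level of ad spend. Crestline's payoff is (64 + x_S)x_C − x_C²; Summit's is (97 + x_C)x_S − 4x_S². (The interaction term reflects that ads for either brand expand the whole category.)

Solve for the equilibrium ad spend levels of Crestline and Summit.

40.6, 17.2

Expanding Crestline's payoff: 64x_C + x_Sx_C − x_C².
∂π/∂x_C = 64 + x_S − 2x_C = 0, so x_C = 32 + 0.5x_S.
Likewise for Summit: x_S = 12.125 + 0.125x_C.
Substituting the second reaction function into the first: x_C = 32 + 0.5(12.125 + 0.125x_C), which gives 0.9375x_C = 38.0625 ⇒ x_C = 40.6.
Then x_S = 12.125 + 0.125·40.6 = 17.2.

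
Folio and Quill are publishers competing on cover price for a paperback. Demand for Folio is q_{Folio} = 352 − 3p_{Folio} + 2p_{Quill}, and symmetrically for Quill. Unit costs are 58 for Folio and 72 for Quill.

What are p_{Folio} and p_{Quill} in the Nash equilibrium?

134.125, 139.375

Folio's profit: π = (p_{Folio} − 58)(352 − 3p_{Folio} + 2p_{Quill}).
∂π/∂p_{Folio} = 526 − 6p_{Folio} + 2p_{Quill} = 0 ⇒ p_{Folio} = 263/3 + (1/3)p_{Quill}.
Similarly p_{Quill} = 284/3 + (1/3)p_{Folio}.
Plugging p_{Quill} into Folio's best response: p_{Folio} = 263/3 + (1/3)(284/3 + (1/3)p_{Folio}) ⇒ (8/9)p_{Folio} = 1073/9, so p_{Folio} = 134.125.
Then p_{Quill} = 284/3 + (1/3)·134.125 = 139.375.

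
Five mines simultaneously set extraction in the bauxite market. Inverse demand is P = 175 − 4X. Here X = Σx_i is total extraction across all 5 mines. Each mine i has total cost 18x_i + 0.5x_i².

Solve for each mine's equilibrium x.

6.28

A representative mine's profit is π_i = x_i(175 − 4X) − 18x_i − 0.5x_i², with X = x_i + Σ_{j≠i} x_j.
First-order condition: 157 − 9x_i − 4Σ_{j≠i} x_j = 0.
With identical mines, set every x_j = x: then 157 − 9x − 16x = 0, i.e. x = 157/25 = 6.28.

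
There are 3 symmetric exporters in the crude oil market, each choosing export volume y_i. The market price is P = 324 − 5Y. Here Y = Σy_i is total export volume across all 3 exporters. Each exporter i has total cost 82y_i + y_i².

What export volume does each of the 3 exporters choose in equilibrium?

11

A representative exporter's profit is π_i = y_i(324 − 5Y) − 82y_i − y_i², with Y = y_i + Σ_{j≠i} y_j.
First-order condition: 242 − 12y_i − 5Σ_{j≠i} y_j = 0.
Imposing symmetry (y_j = y for all j) turns Σ_{j≠i} y_j into 2y, so 242 = 22y and y = 11.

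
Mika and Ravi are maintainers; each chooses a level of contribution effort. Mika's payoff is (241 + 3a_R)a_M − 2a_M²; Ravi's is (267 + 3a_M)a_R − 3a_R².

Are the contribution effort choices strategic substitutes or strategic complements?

Expanding Mika's payoff: 241a_M + 3a_Ra_M − 2a_M².
∂π/∂a_M = 241 + 3a_R − 4a_M = 0, so a_M = 60.25 + 0.75a_R.
The best-response slope da_M/da_R = 0.75 > 0: the reaction function is upward-sloping, so the choices are strategic complements.

strategic complements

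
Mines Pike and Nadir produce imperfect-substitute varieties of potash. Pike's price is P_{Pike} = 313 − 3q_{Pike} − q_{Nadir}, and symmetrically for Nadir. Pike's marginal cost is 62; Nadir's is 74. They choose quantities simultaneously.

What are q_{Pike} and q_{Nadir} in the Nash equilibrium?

Mine Pike's profit: π = q_{Pike}(313 − 3q_{Pike} − q_{Nadir}) − 62q_{Pike}.
∂π/∂q_{Pike} = 251 − 6q_{Pike} − q_{Nadir} = 0 ⇒ q_{Pike} = 251/6 − (1/6)q_{Nadir}.
Similarly q_{Nadir} = 239/6 − (1/6)q_{Pike}.
Solving the two reaction functions simultaneously: (1 − (−1/6)(−1/6))q_{Pike} = 251/6 − (1/6)·(239/6), so (35/36)q_{Pike} = 1267/36 and q_{Pike} = 36.2.
Then q_{Nadir} = 239/6 − (1/6)·36.2 = 33.8.

36.2, 33.8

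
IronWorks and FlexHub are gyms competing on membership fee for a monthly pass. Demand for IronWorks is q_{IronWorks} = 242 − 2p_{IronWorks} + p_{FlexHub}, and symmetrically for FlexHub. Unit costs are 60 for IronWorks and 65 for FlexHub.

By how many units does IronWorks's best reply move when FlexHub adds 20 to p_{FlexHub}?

IronWorks's profit: π = (p_{IronWorks} − 60)(242 − 2p_{IronWorks} + p_{FlexHub}).
∂π/∂p_{IronWorks} = 362 − 4p_{IronWorks} + p_{FlexHub} = 0 ⇒ p_{IronWorks} = 90.5 + 0.25p_{FlexHub}.
The reaction-function slope is 0.25, so a 20-unit rise in p_{FlexHub} moves p_{IronWorks} by 0.25 × 20 = 5. IronWorks's best response rises — the actions are strategic complements.

5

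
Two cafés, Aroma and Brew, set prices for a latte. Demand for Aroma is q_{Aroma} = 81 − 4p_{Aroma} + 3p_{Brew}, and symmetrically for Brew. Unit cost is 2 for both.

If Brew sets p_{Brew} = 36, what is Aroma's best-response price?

Aroma's profit: π = (p_{Aroma} − 2)(81 − 4p_{Aroma} + 3p_{Brew}).
∂π/∂p_{Aroma} = 89 − 8p_{Aroma} + 3p_{Brew} = 0 ⇒ p_{Aroma} = 11.125 + 0.375p_{Brew}.
At p_{Brew} = 36: p_{Aroma} = 11.125 + 0.375·36 = 24.625.

24.625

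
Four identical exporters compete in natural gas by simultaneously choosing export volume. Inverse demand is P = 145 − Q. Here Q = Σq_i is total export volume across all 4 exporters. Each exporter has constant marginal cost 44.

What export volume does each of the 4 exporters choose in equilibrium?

20.2

A representative exporter's profit is π_i = q_i(145 − Q) − 44q_i, with Q = q_i + Σ_{j≠i} q_j.
First-order condition: 101 − 2q_i − Σ_{j≠i} q_j = 0.
Imposing symmetry (q_j = q for all j) turns Σ_{j≠i} q_j into 3q, so 101 = 5q and q = 20.2.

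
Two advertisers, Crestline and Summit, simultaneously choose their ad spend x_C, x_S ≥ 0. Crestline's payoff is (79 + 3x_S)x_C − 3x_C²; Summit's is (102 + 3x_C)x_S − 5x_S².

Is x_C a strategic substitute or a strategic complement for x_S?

strategic complements

Expanding Crestline's payoff: 79x_C + 3x_Sx_C − 3x_C².
∂π/∂x_C = 79 + 3x_S − 6x_C = 0, so x_C = 79/6 + 0.5x_S.
The best-response slope dx_C/dx_S = 0.5 > 0: the reaction function is upward-sloping, so the choices are strategic complements.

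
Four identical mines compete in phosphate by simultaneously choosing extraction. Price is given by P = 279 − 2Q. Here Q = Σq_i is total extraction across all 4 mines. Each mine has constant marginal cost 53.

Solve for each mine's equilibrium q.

A representative mine's profit is π_i = q_i(279 − 2Q) − 53q_i, with Q = q_i + Σ_{j≠i} q_j.
First-order condition: 226 − 4q_i − 2Σ_{j≠i} q_j = 0.
In a symmetric equilibrium every mine chooses the same q, so Σ_{j≠i} q_j = 3q. The condition becomes 226 − 10q = 0, giving q = 226/10 = 22.6.

22.6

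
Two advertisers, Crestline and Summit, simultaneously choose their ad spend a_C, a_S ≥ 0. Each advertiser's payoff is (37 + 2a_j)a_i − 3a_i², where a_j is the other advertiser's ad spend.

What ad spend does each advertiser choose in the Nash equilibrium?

9.25

Crestline's payoff is (37 + 2a_S)a_C − 3a_C².
∂π/∂a_C = 37 + 2a_S − 6a_C = 0, so a_C = 37/6 + (1/3)a_S.
The game is symmetric, so in equilibrium a_S = a_C: the reaction function gives (2/3)a_C = 37/6, hence a_C = 9.25.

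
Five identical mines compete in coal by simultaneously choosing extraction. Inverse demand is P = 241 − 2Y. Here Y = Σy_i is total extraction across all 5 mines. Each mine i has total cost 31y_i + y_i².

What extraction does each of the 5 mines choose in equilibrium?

15

A representative mine's profit is π_i = y_i(241 − 2Y) − 31y_i − y_i², with Y = y_i + Σ_{j≠i} y_j.
First-order condition: 210 − 6y_i − 2Σ_{j≠i} y_j = 0.
In a symmetric equilibrium every mine chooses the same y, so Σ_{j≠i} y_j = 4y. The condition becomes 210 − 14y = 0, giving y = 210/14 = 15.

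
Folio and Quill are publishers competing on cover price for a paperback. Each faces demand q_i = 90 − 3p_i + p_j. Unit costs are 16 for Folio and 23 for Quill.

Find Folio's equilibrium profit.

Folio's profit: π = (p_{Folio} − 16)(90 − 3p_{Folio} + p_{Quill}).
∂π/∂p_{Folio} = 138 − 6p_{Folio} + p_{Quill} = 0 ⇒ p_{Folio} = 23 + (1/6)p_{Quill}.
Similarly p_{Quill} = 26.5 + (1/6)p_{Folio}.
Substituting the second reaction function into the first: p_{Folio} = 23 + (1/6)(26.5 + (1/6)p_{Folio}), which gives (35/36)p_{Folio} = 329/12 ⇒ p_{Folio} = 28.2.
Then p_{Quill} = 26.5 + (1/6)·28.2 = 31.2.
q_{Folio} = 90 − 3·28.2 + 31.2 = 36.6.
Profit = (28.2 − 16)·36.6 = 446.52.

446.52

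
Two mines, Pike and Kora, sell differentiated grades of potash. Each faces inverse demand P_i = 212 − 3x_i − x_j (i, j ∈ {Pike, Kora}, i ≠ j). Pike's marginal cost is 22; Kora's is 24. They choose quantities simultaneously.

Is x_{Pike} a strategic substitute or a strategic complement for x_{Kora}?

strategic substitutes

Mine Pike's profit: π = x_{Pike}(212 − 3x_{Pike} − x_{Kora}) − 22x_{Pike}.
∂π/∂x_{Pike} = 190 − 6x_{Pike} − x_{Kora} = 0 ⇒ x_{Pike} = 95/3 − (1/6)x_{Kora}.
The best-response slope dx_{Pike}/dx_{Kora} = −1/6 < 0: the reaction function is downward-sloping, so the choices are strategic substitutes.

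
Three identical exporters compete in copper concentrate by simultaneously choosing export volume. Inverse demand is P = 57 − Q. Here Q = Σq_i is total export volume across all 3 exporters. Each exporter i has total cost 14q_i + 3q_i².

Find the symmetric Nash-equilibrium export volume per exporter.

A representative exporter's profit is π_i = q_i(57 − Q) − 14q_i − 3q_i², with Q = q_i + Σ_{j≠i} q_j.
First-order condition: 43 − 8q_i − Σ_{j≠i} q_j = 0.
Imposing symmetry (q_j = q for all j) turns Σ_{j≠i} q_j into 2q, so 43 = 10q and q = 4.3.

4.3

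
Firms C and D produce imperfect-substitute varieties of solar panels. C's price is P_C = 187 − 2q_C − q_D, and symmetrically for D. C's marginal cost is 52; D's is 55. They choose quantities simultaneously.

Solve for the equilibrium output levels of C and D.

Firm C's profit: π = q_C(187 − 2q_C − q_D) − 52q_C.
∂π/∂q_C = 135 − 4q_C − q_D = 0 ⇒ q_C = 33.75 − 0.25q_D.
Similarly q_D = 33 − 0.25q_C.
Substituting the second reaction function into the first: q_C = 33.75 − 0.25(33 − 0.25q_C), which gives 0.9375q_C = 25.5 ⇒ q_C = 27.2.
Then q_D = 33 − 0.25·27.2 = 26.2.

27.2, 26.2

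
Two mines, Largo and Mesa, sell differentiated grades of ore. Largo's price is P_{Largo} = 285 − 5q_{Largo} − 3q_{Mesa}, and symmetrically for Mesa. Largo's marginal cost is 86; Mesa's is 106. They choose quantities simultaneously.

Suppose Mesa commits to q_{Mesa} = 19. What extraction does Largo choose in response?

Mine Largo's profit: π = q_{Largo}(285 − 5q_{Largo} − 3q_{Mesa}) − 86q_{Largo}.
∂π/∂q_{Largo} = 199 − 10q_{Largo} − 3q_{Mesa} = 0 ⇒ q_{Largo} = 19.9 − 0.3q_{Mesa}.
At q_{Mesa} = 19: q_{Largo} = 19.9 − 0.3·19 = 14.2.

14.2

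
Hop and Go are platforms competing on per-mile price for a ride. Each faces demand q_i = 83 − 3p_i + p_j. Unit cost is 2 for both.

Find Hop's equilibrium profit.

Hop's profit: π = (p_{Hop} − 2)(83 − 3p_{Hop} + p_{Go}).
∂π/∂p_{Hop} = 89 − 6p_{Hop} + p_{Go} = 0 ⇒ p_{Hop} = 89/6 + (1/6)p_{Go}.
The game is symmetric, so in equilibrium p_{Go} = p_{Hop}: the reaction function gives (5/6)p_{Hop} = 89/6, hence p_{Hop} = 17.8.
q_{Hop} = 83 − 3·17.8 + 17.8 = 47.4.
Profit = (17.8 − 2)·47.4 = 748.92.

748.92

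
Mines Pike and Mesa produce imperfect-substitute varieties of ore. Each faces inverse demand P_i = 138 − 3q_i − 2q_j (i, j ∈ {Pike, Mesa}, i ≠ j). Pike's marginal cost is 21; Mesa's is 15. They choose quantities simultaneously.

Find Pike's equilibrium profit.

Mine Pike's profit: π = q_{Pike}(138 − 3q_{Pike} − 2q_{Mesa}) − 21q_{Pike}.
∂π/∂q_{Pike} = 117 − 6q_{Pike} − 2q_{Mesa} = 0 ⇒ q_{Pike} = 19.5 − (1/3)q_{Mesa}.
Similarly q_{Mesa} = 20.5 − (1/3)q_{Pike}.
Solving the two reaction functions simultaneously: (1 − (−1/3)(−1/3))q_{Pike} = 19.5 − (1/3)·20.5, so (8/9)q_{Pike} = 38/3 and q_{Pike} = 14.25.
Then q_{Mesa} = 20.5 − (1/3)·14.25 = 15.75.
P_{Pike} = 138 − 3·14.25 − 2·15.75 = 63.75.
Profit = (63.75 − 21)·14.25 = 609.1875.

609.1875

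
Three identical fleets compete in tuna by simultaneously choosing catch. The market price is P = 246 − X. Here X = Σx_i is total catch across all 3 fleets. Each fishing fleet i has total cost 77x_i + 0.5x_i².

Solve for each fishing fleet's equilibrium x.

A representative fishing fleet's profit is π_i = x_i(246 − X) − 77x_i − 0.5x_i², with X = x_i + Σ_{j≠i} x_j.
First-order condition: 169 − 3x_i − Σ_{j≠i} x_j = 0.
Imposing symmetry (x_j = x for all j) turns Σ_{j≠i} x_j into 2x, so 169 = 5x and x = 33.8.

33.8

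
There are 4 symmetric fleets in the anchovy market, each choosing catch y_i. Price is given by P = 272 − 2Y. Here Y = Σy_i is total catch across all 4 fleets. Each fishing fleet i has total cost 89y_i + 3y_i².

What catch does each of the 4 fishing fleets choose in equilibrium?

11.4375

A representative fishing fleet's profit is π_i = y_i(272 − 2Y) − 89y_i − 3y_i², with Y = y_i + Σ_{j≠i} y_j.
First-order condition: 183 − 10y_i − 2Σ_{j≠i} y_j = 0.
With identical fishing fleets, set every y_j = y: then 183 − 10y − 6y = 0, i.e. y = 183/16 = 11.4375.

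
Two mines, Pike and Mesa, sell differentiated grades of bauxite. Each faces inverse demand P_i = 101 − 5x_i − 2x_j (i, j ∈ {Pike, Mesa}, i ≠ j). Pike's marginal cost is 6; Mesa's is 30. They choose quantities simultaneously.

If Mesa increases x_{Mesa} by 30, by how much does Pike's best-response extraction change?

Mine Pike's profit: π = x_{Pike}(101 − 5x_{Pike} − 2x_{Mesa}) − 6x_{Pike}.
∂π/∂x_{Pike} = 95 − 10x_{Pike} − 2x_{Mesa} = 0 ⇒ x_{Pike} = 9.5 − 0.2x_{Mesa}.
The reaction-function slope is −0.2, so a 30-unit rise in x_{Mesa} moves x_{Pike} by −0.2 × 30 = −6. Pike's best response falls — the actions are strategic substitutes.

-6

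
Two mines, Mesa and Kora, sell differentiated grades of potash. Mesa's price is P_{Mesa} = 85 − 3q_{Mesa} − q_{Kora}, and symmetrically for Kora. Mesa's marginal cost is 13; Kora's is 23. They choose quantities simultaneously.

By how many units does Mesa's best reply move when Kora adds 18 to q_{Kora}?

-3

Mine Mesa's profit: π = q_{Mesa}(85 − 3q_{Mesa} − q_{Kora}) − 13q_{Mesa}.
∂π/∂q_{Mesa} = 72 − 6q_{Mesa} − q_{Kora} = 0 ⇒ q_{Mesa} = 12 − (1/6)q_{Kora}.
The reaction-function slope is −1/6, so an 18-unit rise in q_{Kora} moves q_{Mesa} by −1/6 × 18 = −3. Mesa's best response falls — the actions are strategic substitutes.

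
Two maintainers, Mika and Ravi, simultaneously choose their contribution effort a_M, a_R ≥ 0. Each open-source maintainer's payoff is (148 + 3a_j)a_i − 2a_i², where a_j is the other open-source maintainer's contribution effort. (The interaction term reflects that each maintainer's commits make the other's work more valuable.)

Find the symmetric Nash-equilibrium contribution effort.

Mika's payoff is (148 + 3a_R)a_M − 2a_M².
∂π/∂a_M = 148 + 3a_R − 4a_M = 0, so a_M = 37 + 0.75a_R.
Setting a_M = a_R in the reaction function: a_M = 37 + 0.75a_M, so a_M = 37 / 0.25 = 148.

148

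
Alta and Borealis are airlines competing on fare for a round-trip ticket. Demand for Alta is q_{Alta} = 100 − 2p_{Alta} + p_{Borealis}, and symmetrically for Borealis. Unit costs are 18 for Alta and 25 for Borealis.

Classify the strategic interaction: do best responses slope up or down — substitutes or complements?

strategic complements

Alta's profit: π = (p_{Alta} − 18)(100 − 2p_{Alta} + p_{Borealis}).
∂π/∂p_{Alta} = 136 − 4p_{Alta} + p_{Borealis} = 0 ⇒ p_{Alta} = 34 + 0.25p_{Borealis}.
The best-response slope dp_{Alta}/dp_{Borealis} = 0.25 > 0: the reaction function is upward-sloping, so the choices are strategic complements.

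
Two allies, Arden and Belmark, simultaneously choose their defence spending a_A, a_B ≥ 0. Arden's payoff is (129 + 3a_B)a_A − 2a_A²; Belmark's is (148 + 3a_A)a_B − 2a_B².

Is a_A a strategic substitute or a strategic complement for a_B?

Expanding Arden's payoff: 129a_A + 3a_Ba_A − 2a_A².
∂π/∂a_A = 129 + 3a_B − 4a_A = 0, so a_A = 32.25 + 0.75a_B.
The best-response slope da_A/da_B = 0.75 > 0: the reaction function is upward-sloping, so the choices are strategic complements.

strategic complements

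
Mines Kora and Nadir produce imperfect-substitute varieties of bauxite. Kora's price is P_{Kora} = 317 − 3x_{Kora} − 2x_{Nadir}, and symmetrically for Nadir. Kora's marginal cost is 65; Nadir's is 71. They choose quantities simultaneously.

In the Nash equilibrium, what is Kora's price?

Mine Kora's profit: π = x_{Kora}(317 − 3x_{Kora} − 2x_{Nadir}) − 65x_{Kora}.
∂π/∂x_{Kora} = 252 − 6x_{Kora} − 2x_{Nadir} = 0 ⇒ x_{Kora} = 42 − (1/3)x_{Nadir}.
Similarly x_{Nadir} = 41 − (1/3)x_{Kora}.
Substituting the second reaction function into the first: x_{Kora} = 42 − (1/3)(41 − (1/3)x_{Kora}), which gives (8/9)x_{Kora} = 85/3 ⇒ x_{Kora} = 31.875.
Then x_{Nadir} = 41 − (1/3)·31.875 = 30.375.
P_{Kora} = 317 − 3·31.875 − 2·30.375 = 160.625.

160.625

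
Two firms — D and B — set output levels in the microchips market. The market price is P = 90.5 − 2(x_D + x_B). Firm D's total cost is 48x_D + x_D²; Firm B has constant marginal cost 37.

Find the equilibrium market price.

Firm D's profit: π = x_D(90.5 − 2(x_D + x_B)) − 48x_D − x_D².
∂π/∂x_D = 42.5 − 6x_D − 2x_B = 0, so x_D = 85/12 − (1/3)x_B.
For B: ∂π/∂x_B = 53.5 − 4x_B − 2x_D = 0 ⇒ x_B = 13.375 − 0.5x_D.
Substituting the second reaction function into the first: x_D = 85/12 − (1/3)(13.375 − 0.5x_D), which gives (5/6)x_D = 2.625 ⇒ x_D = 3.15.
Then x_B = 13.375 − 0.5·3.15 = 11.8.
Equilibrium price: P = 90.5 − 2·14.95 = 60.6.

60.6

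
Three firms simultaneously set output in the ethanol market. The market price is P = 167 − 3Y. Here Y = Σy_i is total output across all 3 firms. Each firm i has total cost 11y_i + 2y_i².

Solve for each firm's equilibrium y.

9.75

A representative firm's profit is π_i = y_i(167 − 3Y) − 11y_i − 2y_i², with Y = y_i + Σ_{j≠i} y_j.
First-order condition: 156 − 10y_i − 3Σ_{j≠i} y_j = 0.
In a symmetric equilibrium every firm chooses the same y, so Σ_{j≠i} y_j = 2y. The condition becomes 156 − 16y = 0, giving y = 156/16 = 9.75.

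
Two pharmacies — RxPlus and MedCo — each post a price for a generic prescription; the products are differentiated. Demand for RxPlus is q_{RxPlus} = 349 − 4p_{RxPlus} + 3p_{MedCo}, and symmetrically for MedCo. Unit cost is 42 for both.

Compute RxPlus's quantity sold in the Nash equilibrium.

RxPlus's profit: π = (p_{RxPlus} − 42)(349 − 4p_{RxPlus} + 3p_{MedCo}).
∂π/∂p_{RxPlus} = 517 − 8p_{RxPlus} + 3p_{MedCo} = 0 ⇒ p_{RxPlus} = 64.625 + 0.375p_{MedCo}.
The game is symmetric, so in equilibrium p_{MedCo} = p_{RxPlus}: the reaction function gives 0.625p_{RxPlus} = 64.625, hence p_{RxPlus} = 103.4.
q_{RxPlus} = 349 − 4·103.4 + 3·103.4 = 245.6.

245.6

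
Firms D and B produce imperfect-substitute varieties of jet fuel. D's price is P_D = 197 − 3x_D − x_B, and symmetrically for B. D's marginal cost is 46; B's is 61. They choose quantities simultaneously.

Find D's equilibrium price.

112

Firm D's profit: π = x_D(197 − 3x_D − x_B) − 46x_D.
∂π/∂x_D = 151 − 6x_D − x_B = 0 ⇒ x_D = 151/6 − (1/6)x_B.
Similarly x_B = 68/3 − (1/6)x_D.
Substituting the second reaction function into the first: x_D = 151/6 − (1/6)(68/3 − (1/6)x_D), which gives (35/36)x_D = 385/18 ⇒ x_D = 22.
Then x_B = 68/3 − (1/6)·22 = 19.
P_D = 197 − 3·22 − 19 = 112.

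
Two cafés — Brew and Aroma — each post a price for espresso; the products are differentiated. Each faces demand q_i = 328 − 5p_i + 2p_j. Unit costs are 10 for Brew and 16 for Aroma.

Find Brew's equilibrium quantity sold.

189.375

Brew's profit: π = (p_{Brew} − 10)(328 − 5p_{Brew} + 2p_{Aroma}).
∂π/∂p_{Brew} = 378 − 10p_{Brew} + 2p_{Aroma} = 0 ⇒ p_{Brew} = 37.8 + 0.2p_{Aroma}.
Similarly p_{Aroma} = 40.8 + 0.2p_{Brew}.
Solving the two reaction functions simultaneously: (1 − (0.2)(0.2))p_{Brew} = 37.8 + 0.2·40.8, so 0.96p_{Brew} = 45.96 and p_{Brew} = 47.875.
Then p_{Aroma} = 40.8 + 0.2·47.875 = 50.375.
q_{Brew} = 328 − 5·47.875 + 2·50.375 = 189.375.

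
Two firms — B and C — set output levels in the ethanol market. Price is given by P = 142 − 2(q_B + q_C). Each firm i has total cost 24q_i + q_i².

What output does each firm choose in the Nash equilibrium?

14.75

Firm B's profit: π = q_B(142 − 2(q_B + q_C)) − 24q_B − q_B².
∂π/∂q_B = 118 − 6q_B − 2q_C = 0, so q_B = 59/3 − (1/3)q_C.
Setting q_B = q_C in the reaction function: q_B = 59/3 − (1/3)q_B, so q_B = (59/3) / (4/3) = 14.75.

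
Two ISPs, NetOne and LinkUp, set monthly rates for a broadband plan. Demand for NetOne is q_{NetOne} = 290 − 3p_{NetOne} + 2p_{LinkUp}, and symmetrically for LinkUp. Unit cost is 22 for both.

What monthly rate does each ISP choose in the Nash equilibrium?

NetOne's profit: π = (p_{NetOne} − 22)(290 − 3p_{NetOne} + 2p_{LinkUp}).
∂π/∂p_{NetOne} = 356 − 6p_{NetOne} + 2p_{LinkUp} = 0 ⇒ p_{NetOne} = 178/3 + (1/3)p_{LinkUp}.
By symmetry p_{LinkUp} = p_{NetOne}; substituting into the reaction function, (2/3)p_{NetOne} = 178/3 and p_{NetOne} = 89.

89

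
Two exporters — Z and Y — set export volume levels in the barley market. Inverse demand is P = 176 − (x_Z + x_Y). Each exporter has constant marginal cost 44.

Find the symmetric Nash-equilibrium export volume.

44

Exporter Z's profit: π = x_Z(176 − (x_Z + x_Y)) − 44x_Z.
∂π/∂x_Z = 132 − 2x_Z − x_Y = 0, so x_Z = 66 − 0.5x_Y.
Setting x_Z = x_Y in the reaction function: x_Z = 66 − 0.5x_Z, so x_Z = 66 / 1.5 = 44.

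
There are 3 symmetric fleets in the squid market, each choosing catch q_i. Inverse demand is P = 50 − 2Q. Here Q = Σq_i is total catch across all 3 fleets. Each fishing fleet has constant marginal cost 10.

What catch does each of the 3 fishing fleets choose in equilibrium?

5

A representative fishing fleet's profit is π_i = q_i(50 − 2Q) − 10q_i, with Q = q_i + Σ_{j≠i} q_j.
First-order condition: 40 − 4q_i − 2Σ_{j≠i} q_j = 0.
Imposing symmetry (q_j = q for all j) turns Σ_{j≠i} q_j into 2q, so 40 = 8q and q = 5.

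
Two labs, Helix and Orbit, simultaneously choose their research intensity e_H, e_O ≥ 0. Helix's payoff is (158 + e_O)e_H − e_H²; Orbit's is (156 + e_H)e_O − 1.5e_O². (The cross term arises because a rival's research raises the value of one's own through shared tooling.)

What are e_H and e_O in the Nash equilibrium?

126, 94

Expanding Helix's payoff: 158e_H + e_Oe_H − e_H².
∂π/∂e_H = 158 + e_O − 2e_H = 0, so e_H = 79 + 0.5e_O.
Likewise for Orbit: e_O = 52 + (1/3)e_H.
Plugging e_O into Helix's best response: e_H = 79 + 0.5(52 + (1/3)e_H) ⇒ (5/6)e_H = 105, so e_H = 126.
Then e_O = 52 + (1/3)·126 = 94.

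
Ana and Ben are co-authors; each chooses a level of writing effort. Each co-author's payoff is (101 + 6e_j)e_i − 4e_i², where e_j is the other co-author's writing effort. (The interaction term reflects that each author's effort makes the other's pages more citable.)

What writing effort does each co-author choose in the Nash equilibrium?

Ana's payoff is (101 + 6e_B)e_A − 4e_A².
∂π/∂e_A = 101 + 6e_B − 8e_A = 0, so e_A = 12.625 + 0.75e_B.
The game is symmetric, so in equilibrium e_B = e_A: the reaction function gives 0.25e_A = 12.625, hence e_A = 50.5.

50.5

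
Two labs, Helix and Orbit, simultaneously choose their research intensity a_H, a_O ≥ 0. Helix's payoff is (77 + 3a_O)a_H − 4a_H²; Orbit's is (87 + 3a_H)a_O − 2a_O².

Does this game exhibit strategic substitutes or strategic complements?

strategic complements

Expanding Helix's payoff: 77a_H + 3a_Oa_H − 4a_H².
∂π/∂a_H = 77 + 3a_O − 8a_H = 0, so a_H = 9.625 + 0.375a_O.
The best-response slope da_H/da_O = 0.375 > 0: the reaction function is upward-sloping, so the choices are strategic complements.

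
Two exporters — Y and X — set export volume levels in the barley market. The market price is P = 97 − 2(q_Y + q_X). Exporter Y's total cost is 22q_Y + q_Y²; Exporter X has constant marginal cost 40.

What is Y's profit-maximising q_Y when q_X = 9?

9.5

Exporter Y's profit: π = q_Y(97 − 2(q_Y + q_X)) − 22q_Y − q_Y².
∂π/∂q_Y = 75 − 6q_Y − 2q_X = 0, so q_Y = 12.5 − (1/3)q_X.
At q_X = 9: q_Y = 12.5 − (1/3)·9 = 9.5.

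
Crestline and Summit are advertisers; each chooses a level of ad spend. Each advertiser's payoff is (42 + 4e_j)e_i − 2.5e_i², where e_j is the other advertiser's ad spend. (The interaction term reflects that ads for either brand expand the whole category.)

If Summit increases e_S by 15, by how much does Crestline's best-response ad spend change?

12

Crestline's payoff is (42 + 4e_S)e_C − 2.5e_C².
∂π/∂e_C = 42 + 4e_S − 5e_C = 0, so e_C = 8.4 + 0.8e_S.
The reaction-function slope is 0.8, so a 15-unit rise in e_S moves e_C by 0.8 × 15 = 12. Crestline's best response rises — the actions are strategic complements.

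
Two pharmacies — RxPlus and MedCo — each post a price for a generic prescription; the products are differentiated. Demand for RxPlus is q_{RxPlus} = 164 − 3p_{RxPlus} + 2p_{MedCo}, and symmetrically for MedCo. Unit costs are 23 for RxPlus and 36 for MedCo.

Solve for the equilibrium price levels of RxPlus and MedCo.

60.6875, 65.5625

RxPlus's profit: π = (p_{RxPlus} − 23)(164 − 3p_{RxPlus} + 2p_{MedCo}).
∂π/∂p_{RxPlus} = 233 − 6p_{RxPlus} + 2p_{MedCo} = 0 ⇒ p_{RxPlus} = 233/6 + (1/3)p_{MedCo}.
Similarly p_{MedCo} = 136/3 + (1/3)p_{RxPlus}.
Plugging p_{MedCo} into RxPlus's best response: p_{RxPlus} = 233/6 + (1/3)(136/3 + (1/3)p_{RxPlus}) ⇒ (8/9)p_{RxPlus} = 971/18, so p_{RxPlus} = 60.6875.
Then p_{MedCo} = 136/3 + (1/3)·60.6875 = 65.5625.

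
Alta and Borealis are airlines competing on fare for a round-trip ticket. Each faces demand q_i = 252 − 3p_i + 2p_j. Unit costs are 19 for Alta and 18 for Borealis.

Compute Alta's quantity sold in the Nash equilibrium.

Alta's profit: π = (p_{Alta} − 19)(252 − 3p_{Alta} + 2p_{Borealis}).
∂π/∂p_{Alta} = 309 − 6p_{Alta} + 2p_{Borealis} = 0 ⇒ p_{Alta} = 51.5 + (1/3)p_{Borealis}.
Similarly p_{Borealis} = 51 + (1/3)p_{Alta}.
Substituting the second reaction function into the first: p_{Alta} = 51.5 + (1/3)(51 + (1/3)p_{Alta}), which gives (8/9)p_{Alta} = 68.5 ⇒ p_{Alta} = 77.0625.
Then p_{Borealis} = 51 + (1/3)·77.0625 = 76.6875.
q_{Alta} = 252 − 3·77.0625 + 2·76.6875 = 174.1875.

174.1875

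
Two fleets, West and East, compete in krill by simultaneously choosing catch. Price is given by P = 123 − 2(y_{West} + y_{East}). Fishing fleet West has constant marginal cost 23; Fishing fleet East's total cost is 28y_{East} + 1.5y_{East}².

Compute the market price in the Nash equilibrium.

65.5

Fishing fleet West's profit: π = y_{West}(123 − 2(y_{West} + y_{East})) − 23y_{West}.
∂π/∂y_{West} = 100 − 4y_{West} − 2y_{East} = 0, so y_{West} = 25 − 0.5y_{East}.
For East: ∂π/∂y_{East} = 95 − 7y_{East} − 2y_{West} = 0 ⇒ y_{East} = 95/7 − (2/7)y_{West}.
Substituting the second reaction function into the first: y_{West} = 25 − 0.5(95/7 − (2/7)y_{West}), which gives (6/7)y_{West} = 255/14 ⇒ y_{West} = 21.25.
Then y_{East} = 95/7 − (2/7)·21.25 = 7.5.
Equilibrium price: P = 123 − 2·28.75 = 65.5.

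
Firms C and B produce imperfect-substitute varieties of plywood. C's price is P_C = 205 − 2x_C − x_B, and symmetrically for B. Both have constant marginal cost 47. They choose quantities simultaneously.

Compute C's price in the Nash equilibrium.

110.2

Firm C's profit: π = x_C(205 − 2x_C − x_B) − 47x_C.
∂π/∂x_C = 158 − 4x_C − x_B = 0 ⇒ x_C = 39.5 − 0.25x_B.
By symmetry x_B = x_C; substituting into the reaction function, 1.25x_C = 39.5 and x_C = 31.6.
P_C = 205 − 2·31.6 − 31.6 = 110.2.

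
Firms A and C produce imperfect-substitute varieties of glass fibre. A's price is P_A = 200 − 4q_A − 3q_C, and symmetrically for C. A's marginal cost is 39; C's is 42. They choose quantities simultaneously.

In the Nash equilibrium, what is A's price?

Firm A's profit: π = q_A(200 − 4q_A − 3q_C) − 39q_A.
∂π/∂q_A = 161 − 8q_A − 3q_C = 0 ⇒ q_A = 20.125 − 0.375q_C.
Similarly q_C = 19.75 − 0.375q_A.
Solving the two reaction functions simultaneously: (1 − (−0.375)(−0.375))q_A = 20.125 − 0.375·19.75, so (55/64)q_A = 407/32 and q_A = 14.8.
Then q_C = 19.75 − 0.375·14.8 = 14.2.
P_A = 200 − 4·14.8 − 3·14.2 = 98.2.

98.2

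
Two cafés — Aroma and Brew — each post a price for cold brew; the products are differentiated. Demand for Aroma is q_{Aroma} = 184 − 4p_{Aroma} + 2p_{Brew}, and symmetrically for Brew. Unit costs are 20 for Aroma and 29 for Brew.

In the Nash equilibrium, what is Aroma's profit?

Aroma's profit: π = (p_{Aroma} − 20)(184 − 4p_{Aroma} + 2p_{Brew}).
∂π/∂p_{Aroma} = 264 − 8p_{Aroma} + 2p_{Brew} = 0 ⇒ p_{Aroma} = 33 + 0.25p_{Brew}.
Similarly p_{Brew} = 37.5 + 0.25p_{Aroma}.
Plugging p_{Brew} into Aroma's best response: p_{Aroma} = 33 + 0.25(37.5 + 0.25p_{Aroma}) ⇒ 0.9375p_{Aroma} = 42.375, so p_{Aroma} = 45.2.
Then p_{Brew} = 37.5 + 0.25·45.2 = 48.8.
q_{Aroma} = 184 − 4·45.2 + 2·48.8 = 100.8.
Profit = (45.2 − 20)·100.8 = 2540.16.

2540.16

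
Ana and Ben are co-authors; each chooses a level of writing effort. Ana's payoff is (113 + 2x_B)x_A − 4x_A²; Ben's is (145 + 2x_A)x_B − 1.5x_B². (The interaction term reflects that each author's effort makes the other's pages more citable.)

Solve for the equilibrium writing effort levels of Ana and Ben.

31.45, 69.3

Expanding Ana's payoff: 113x_A + 2x_Bx_A − 4x_A².
∂π/∂x_A = 113 + 2x_B − 8x_A = 0, so x_A = 14.125 + 0.25x_B.
Likewise for Ben: x_B = 145/3 + (2/3)x_A.
Solving the two reaction functions simultaneously: (1 − (0.25)(2/3))x_A = 14.125 + 0.25·(145/3), so (5/6)x_A = 629/24 and x_A = 31.45.
Then x_B = 145/3 + (2/3)·31.45 = 69.3.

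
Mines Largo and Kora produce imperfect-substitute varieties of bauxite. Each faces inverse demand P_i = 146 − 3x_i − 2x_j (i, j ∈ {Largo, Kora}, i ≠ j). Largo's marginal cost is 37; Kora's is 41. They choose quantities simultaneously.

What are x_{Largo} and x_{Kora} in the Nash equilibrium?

Mine Largo's profit: π = x_{Largo}(146 − 3x_{Largo} − 2x_{Kora}) − 37x_{Largo}.
∂π/∂x_{Largo} = 109 − 6x_{Largo} − 2x_{Kora} = 0 ⇒ x_{Largo} = 109/6 − (1/3)x_{Kora}.
Similarly x_{Kora} = 17.5 − (1/3)x_{Largo}.
Solving the two reaction functions simultaneously: (1 − (−1/3)(−1/3))x_{Largo} = 109/6 − (1/3)·17.5, so (8/9)x_{Largo} = 37/3 and x_{Largo} = 13.875.
Then x_{Kora} = 17.5 − (1/3)·13.875 = 12.875.

13.875, 12.875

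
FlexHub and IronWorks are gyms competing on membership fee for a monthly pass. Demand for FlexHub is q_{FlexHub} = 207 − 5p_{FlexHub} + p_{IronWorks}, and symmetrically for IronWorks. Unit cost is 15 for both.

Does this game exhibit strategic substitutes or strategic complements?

FlexHub's profit: π = (p_{FlexHub} − 15)(207 − 5p_{FlexHub} + p_{IronWorks}).
∂π/∂p_{FlexHub} = 282 − 10p_{FlexHub} + p_{IronWorks} = 0 ⇒ p_{FlexHub} = 28.2 + 0.1p_{IronWorks}.
The best-response slope dp_{FlexHub}/dp_{IronWorks} = 0.1 > 0: the reaction function is upward-sloping, so the choices are strategic complements.

strategic complements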